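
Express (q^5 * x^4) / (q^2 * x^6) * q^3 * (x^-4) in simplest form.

Quotient: q^3 * (x^-2)
Multiply by q^3 * (x^-4): add exponents.

q^6/x^6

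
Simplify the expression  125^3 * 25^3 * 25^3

125^3 = 5^9; 25^3 = 5^6; 25^3 = 5^6
Combine exponents: 5^21

5^21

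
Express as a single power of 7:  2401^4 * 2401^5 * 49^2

2401^4 = 7^16; 2401^5 = 7^20; 49^2 = 7^4
Combine exponents: 7^40

7^40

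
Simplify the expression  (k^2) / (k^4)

k^(-2)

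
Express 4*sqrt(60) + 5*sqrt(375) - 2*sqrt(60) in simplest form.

4*sqrt(60) = 8*sqrt(15); 5*sqrt(375) = 25*sqrt(15); 2*sqrt(60) = 4*sqrt(15)
Combine: (8 + 25 - 4)·sqrt(15) = 29*sqrt(15)

29*sqrt(15)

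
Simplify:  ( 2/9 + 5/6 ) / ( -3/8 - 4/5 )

-380/423

Numerator: 2/9 + 5/6 = 19/18
Denominator: -3/8 - 4/5 = -47/40
Divide: (19/18) · (-40/47) = -380/423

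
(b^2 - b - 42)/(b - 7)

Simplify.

b + 6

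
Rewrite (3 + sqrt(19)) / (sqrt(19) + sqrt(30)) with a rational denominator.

Multiply numerator and denominator by -sqrt(30) + sqrt(19).
Denominator becomes -11; numerator becomes -sqrt(570) - 3*sqrt(30) + 3*sqrt(19) + 19.

(-19 - 3*sqrt(19) + 3*sqrt(30) + sqrt(570))/11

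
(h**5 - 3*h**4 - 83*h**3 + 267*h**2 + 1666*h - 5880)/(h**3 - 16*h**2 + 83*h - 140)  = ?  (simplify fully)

h**2 + 13*h + 42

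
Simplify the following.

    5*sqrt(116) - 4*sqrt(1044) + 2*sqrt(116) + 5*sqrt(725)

15*sqrt(29)

5*sqrt(116) = 10*sqrt(29); 4*sqrt(1044) = 24*sqrt(29); 2*sqrt(116) = 4*sqrt(29); 5*sqrt(725) = 25*sqrt(29)
Combine: (10 - 24 + 4 + 25)·sqrt(29) = 15*sqrt(29)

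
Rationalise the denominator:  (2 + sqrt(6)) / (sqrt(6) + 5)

(4 + 3*sqrt(6))/19

Multiply numerator and denominator by -sqrt(6) + 5.
Denominator becomes 19; numerator becomes 4 + 3*sqrt(6).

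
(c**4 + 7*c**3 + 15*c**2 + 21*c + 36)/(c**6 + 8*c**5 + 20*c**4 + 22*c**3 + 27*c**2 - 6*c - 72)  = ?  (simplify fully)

Factor: c**4 + 7*c**3 + 15*c**2 + 21*c + 36 = (c + 3)*(c + 4)*(c**2 + 3);  c**6 + 8*c**5 + 20*c**4 + 22*c**3 + 27*c**2 - 6*c - 72 = (c**2 + 3)*(c + 3)*(c + 4)*(c - 1)*(c + 2)
Cancel the common factors (c**2 + 3), (c + 4), (c + 3).

1/(c**2 + c - 2)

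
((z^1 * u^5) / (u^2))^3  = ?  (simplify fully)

Inside the bracket: z^1 * u^3
Raise to the power 3: z^3 * u^9

u^9*z^3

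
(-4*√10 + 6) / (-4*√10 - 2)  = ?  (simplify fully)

Multiply numerator and denominator by -2 + 4*√10.
Denominator becomes -156; numerator becomes -172 + 32*√10.

(-8*√10 + 43)/39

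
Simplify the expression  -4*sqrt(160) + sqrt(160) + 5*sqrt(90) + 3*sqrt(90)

4*sqrt(160) = 16*sqrt(10); sqrt(160) = 4*sqrt(10); 5*sqrt(90) = 15*sqrt(10); 3*sqrt(90) = 9*sqrt(10)
Combine: (-16 + 4 + 15 + 9)·sqrt(10) = 12*sqrt(10)

12*sqrt(10)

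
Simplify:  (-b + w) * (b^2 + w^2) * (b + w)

Telescope via difference of squares: (w+b)(w-b) = -b^2 + w^2, then repeat with the next factor.

-b^4 + w^4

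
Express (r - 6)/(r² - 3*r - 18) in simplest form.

1/(r + 3)

Factor: r² - 3*r - 18 = (r - 6)·(r + 3)
Cancel the common factor (r - 6).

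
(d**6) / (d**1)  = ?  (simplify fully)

d**5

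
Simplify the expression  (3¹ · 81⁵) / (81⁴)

3¹ = 3^1; 81⁵ = 3^20; 81⁴ = 3^16
Combine exponents: 3^5

3^5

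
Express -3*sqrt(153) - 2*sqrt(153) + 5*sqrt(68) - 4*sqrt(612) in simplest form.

3*sqrt(153) = 9*sqrt(17); 2*sqrt(153) = 6*sqrt(17); 5*sqrt(68) = 10*sqrt(17); 4*sqrt(612) = 24*sqrt(17)
Combine: (-9 - 6 + 10 - 24)·sqrt(17) = -29*sqrt(17)

-29*sqrt(17)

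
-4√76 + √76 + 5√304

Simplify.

14*√19

4√76 = 8*√19; √76 = 2*√19; 5√304 = 20*√19
Combine: (-8 + 2 + 20)·√19 = 14*√19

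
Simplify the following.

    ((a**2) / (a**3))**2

Inside the bracket: (a**-1)
Raise to the power 2: (a**-2)

a**(-2)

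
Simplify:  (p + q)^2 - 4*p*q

(p - q)^2

After expansion: p^2 - 2*p*q + q^2 — a perfect-square trinomial.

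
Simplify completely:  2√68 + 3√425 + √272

2√68 = 4*√17; 3√425 = 15*√17; √272 = 4*√17
Combine: (4 + 15 + 4)·√17 = 23*√17

23*√17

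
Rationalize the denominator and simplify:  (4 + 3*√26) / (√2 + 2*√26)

Multiply numerator and denominator by -√2 + 2*√26.
Denominator becomes 102; numerator becomes -6*√13 - 4*√2 + 8*√26 + 156.

(-3*√13 - 2*√2 + 4*√26 + 78)/51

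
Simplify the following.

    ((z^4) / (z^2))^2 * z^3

z^7

Inside the bracket: z^2
Raise to the power 2: z^4
Multiply by z^3: add exponents.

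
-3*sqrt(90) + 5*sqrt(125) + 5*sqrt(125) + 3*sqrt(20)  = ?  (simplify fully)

3*sqrt(90) = 9*sqrt(10); 5*sqrt(125) = 25*sqrt(5); 5*sqrt(125) = 25*sqrt(5); 3*sqrt(20) = 6*sqrt(5)

-9*sqrt(10) + 56*sqrt(5)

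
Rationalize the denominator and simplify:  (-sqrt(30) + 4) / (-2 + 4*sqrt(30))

(-8 + sqrt(30))/34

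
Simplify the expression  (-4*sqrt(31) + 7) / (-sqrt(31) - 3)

(-19*sqrt(31) + 145)/22

Multiply numerator and denominator by -3 + sqrt(31).
Denominator becomes -22; numerator becomes -145 + 19*sqrt(31).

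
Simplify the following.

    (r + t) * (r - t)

(r+t)(r-t) = r^2 - t^2.

r^2 - t^2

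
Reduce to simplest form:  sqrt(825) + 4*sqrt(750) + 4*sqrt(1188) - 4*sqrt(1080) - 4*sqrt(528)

sqrt(825) = 5*sqrt(33); 4*sqrt(750) = 20*sqrt(30); 4*sqrt(1188) = 24*sqrt(33); 4*sqrt(1080) = 24*sqrt(30); 4*sqrt(528) = 16*sqrt(33)

-4*sqrt(30) + 13*sqrt(33)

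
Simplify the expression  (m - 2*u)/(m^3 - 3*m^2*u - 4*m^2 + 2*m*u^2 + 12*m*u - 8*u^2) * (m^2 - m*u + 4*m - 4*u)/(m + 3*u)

(m + 4)/(m^2 + 3*m*u - 4*m - 12*u)

Factor: m^3 - 3*m^2*u - 4*m^2 + 2*m*u^2 + 12*m*u - 8*u^2 = (m - u)*(m - 4)*(m - 2*u);  m^2 - m*u + 4*m - 4*u = (m + 4)*(m - u)
Cancel the common factors (m - u), (m - 2*u).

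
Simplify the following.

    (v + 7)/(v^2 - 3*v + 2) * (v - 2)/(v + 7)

Factor: v^2 - 3*v + 2 = (v - 1)*(v - 2)
Cancel the common factors (v + 7), (v - 2).

1/(v - 1)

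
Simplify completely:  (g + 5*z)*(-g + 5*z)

(5*z)**2 - (g)**2 = -g**2 + 25*z**2.

-g**2 + 25*z**2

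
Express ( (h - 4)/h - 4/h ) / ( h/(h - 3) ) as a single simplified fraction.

(h^2 - 11*h + 24)/h^2

Numerator: (h - 4)/h - 4/h = (h - 8)/h
Denominator: h/(h - 3) = h/(h - 3)
Divide: ((h - 8)/h) · ((h - 3)/h) = (h^2 - 11*h + 24)/h^2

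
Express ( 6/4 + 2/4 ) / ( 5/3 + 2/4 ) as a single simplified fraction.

Numerator: 6/4 + 2/4 = 2
Denominator: 5/3 + 2/4 = 13/6
Divide: (2) · (6/13) = 12/13

12/13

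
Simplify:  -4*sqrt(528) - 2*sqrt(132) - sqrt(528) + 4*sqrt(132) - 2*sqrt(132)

-20*sqrt(33)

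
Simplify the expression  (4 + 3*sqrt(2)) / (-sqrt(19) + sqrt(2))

Multiply numerator and denominator by sqrt(2) + sqrt(19).
Denominator becomes -17; numerator becomes 4*sqrt(2) + 6 + 4*sqrt(19) + 3*sqrt(38).

(-3*sqrt(38) - 4*sqrt(19) - 6 - 4*sqrt(2))/17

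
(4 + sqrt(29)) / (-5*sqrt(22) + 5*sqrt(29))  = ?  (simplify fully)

Multiply numerator and denominator by 5*sqrt(22) + 5*sqrt(29).
Denominator becomes 175; numerator becomes 20*sqrt(22) + 20*sqrt(29) + 5*sqrt(638) + 145.

(4*sqrt(22) + 4*sqrt(29) + sqrt(638) + 29)/35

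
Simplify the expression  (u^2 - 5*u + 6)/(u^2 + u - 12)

Factor: u^2 - 5*u + 6 = (u - 3)*(u - 2);  u^2 + u - 12 = (u + 4)*(u - 3)
Cancel the common factor (u - 3).

(u - 2)/(u + 4)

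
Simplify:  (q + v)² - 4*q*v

After expansion: q² - 2*q*v + v² — a perfect-square trinomial.

(q - v)²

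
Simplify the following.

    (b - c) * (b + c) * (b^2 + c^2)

(b+c)(b-c) = b^2 - c^2; continue pairing.

b^4 - c^4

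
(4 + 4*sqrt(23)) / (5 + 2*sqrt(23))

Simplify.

(-12*sqrt(23) + 164)/67

Multiply numerator and denominator by -2*sqrt(23) + 5.
Denominator becomes -67; numerator becomes -164 + 12*sqrt(23).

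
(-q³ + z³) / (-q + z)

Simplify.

q² + q*z + z²

z^3 - q^3 = (-q + z)(q² + q*z + z²).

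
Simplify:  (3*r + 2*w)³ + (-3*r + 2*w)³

108*r²*w + 16*w³

Binomially expand both and collect terms in (2*w), (3*r).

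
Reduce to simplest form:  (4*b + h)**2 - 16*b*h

(4*b - h)**2

After expansion: 16*b**2 - 8*b*h + h**2 — a perfect-square trinomial.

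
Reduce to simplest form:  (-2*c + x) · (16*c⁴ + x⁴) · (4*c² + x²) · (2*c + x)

-256*c⁸ + x⁸

Pair the conjugate factors: (x+(2*c))(x-(2*c)) = -4*c² + x², then repeat with the next factor.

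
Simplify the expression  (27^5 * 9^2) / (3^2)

27^5 = 3^15; 9^2 = 3^4; 3^2 = 3^2
Combine exponents: 3^17

3^17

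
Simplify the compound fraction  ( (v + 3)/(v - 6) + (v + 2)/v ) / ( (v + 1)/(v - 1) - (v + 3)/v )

Numerator: (v + 3)/(v - 6) + (v + 2)/v = (2*v² - v - 12)/(v² - 6*v)
Denominator: (v + 1)/(v - 1) - (v + 3)/v = (-v + 3)/(v² - v)
Divide: ((2*v² - v - 12)/(v² - 6*v)) · ((v² - v)/(-v + 3)) = (-2*v³ + 3*v² + 11*v - 12)/(v² - 9*v + 18)

(-2*v³ + 3*v² + 11*v - 12)/(v² - 9*v + 18)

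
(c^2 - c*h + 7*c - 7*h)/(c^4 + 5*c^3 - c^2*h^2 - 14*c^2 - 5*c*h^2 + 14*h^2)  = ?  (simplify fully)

1/(c^2 + c*h - 2*c - 2*h)

Factor: c^2 - c*h + 7*c - 7*h = (c + 7)*(c - h);  c^4 + 5*c^3 - c^2*h^2 - 14*c^2 - 5*c*h^2 + 14*h^2 = (c - 2)*(c + h)*(c + 7)*(c - h)
Cancel the common factors (c + 7), (c - h).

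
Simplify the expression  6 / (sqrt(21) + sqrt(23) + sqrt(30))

Group as (sqrt(21) + sqrt(30)) + sqrt(23); multiply by (sqrt(21) + sqrt(30)) - sqrt(23), then rationalise the remaining surd.

(-9*sqrt(1610) + 21*sqrt(30) + 42*sqrt(23) + 48*sqrt(21))/434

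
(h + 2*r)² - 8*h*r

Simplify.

Expanding gives h² - 4*h*r + 4*r², a perfect square.

(h - 2*r)²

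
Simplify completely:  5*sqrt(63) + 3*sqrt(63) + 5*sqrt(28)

34*sqrt(7)

5*sqrt(63) = 15*sqrt(7); 3*sqrt(63) = 9*sqrt(7); 5*sqrt(28) = 10*sqrt(7)
Combine: (15 + 9 + 10)·sqrt(7) = 34*sqrt(7)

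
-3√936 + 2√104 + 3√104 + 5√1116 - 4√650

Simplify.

-28*√26 + 30*√31

3√936 = 18*√26; 2√104 = 4*√26; 3√104 = 6*√26; 5√1116 = 30*√31; 4√650 = 20*√26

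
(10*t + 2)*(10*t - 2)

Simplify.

100*t**2 - 4

Difference of squares with P = 10*t, Q = 2.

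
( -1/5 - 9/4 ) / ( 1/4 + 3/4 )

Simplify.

Numerator: -1/5 - 9/4 = -49/20
Denominator: 1/4 + 3/4 = 1
Divide: (-49/20) · (1) = -49/20

-49/20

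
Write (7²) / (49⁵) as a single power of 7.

7² = 7^2; 49⁵ = 7^10
Combine exponents: 7^(-8)

7^(-8)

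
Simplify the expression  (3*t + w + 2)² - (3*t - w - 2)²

Binomially expand both and collect terms in (3*t), (w + 2).

12*t*(w + 2)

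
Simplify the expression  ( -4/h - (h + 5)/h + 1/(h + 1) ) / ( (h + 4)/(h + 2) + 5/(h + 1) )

Numerator: -4/h - (h + 5)/h + 1/(h + 1) = (-h^2 - 9*h - 9)/(h^2 + h)
Denominator: (h + 4)/(h + 2) + 5/(h + 1) = (h^2 + 10*h + 14)/(h^2 + 3*h + 2)
Divide: ((-h^2 - 9*h - 9)/(h^2 + h)) · ((h^2 + 3*h + 2)/(h^2 + 10*h + 14)) = (-h^3 - 11*h^2 - 27*h - 18)/(h^3 + 10*h^2 + 14*h)

(-h^3 - 11*h^2 - 27*h - 18)/(h^3 + 10*h^2 + 14*h)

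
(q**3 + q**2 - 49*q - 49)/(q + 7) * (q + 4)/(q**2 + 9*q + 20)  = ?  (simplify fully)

(q**2 - 6*q - 7)/(q + 5)

Factor: q**3 + q**2 - 49*q - 49 = (q + 7)*(q - 7)*(q + 1);  q**2 + 9*q + 20 = (q + 4)*(q + 5)
Cancel the common factors (q + 4), (q + 7).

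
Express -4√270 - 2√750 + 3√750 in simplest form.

4√270 = 12*√30; 2√750 = 10*√30; 3√750 = 15*√30
Combine: (-12 - 10 + 15)·√30 = -7*√30

-7*√30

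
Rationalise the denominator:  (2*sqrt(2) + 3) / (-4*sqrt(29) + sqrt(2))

Multiply numerator and denominator by sqrt(2) + 4*sqrt(29).
Denominator becomes -462; numerator becomes 4 + 3*sqrt(2) + 8*sqrt(58) + 12*sqrt(29).

(-12*sqrt(29) - 8*sqrt(58) - 3*sqrt(2) - 4)/462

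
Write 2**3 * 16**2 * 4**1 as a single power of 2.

2**13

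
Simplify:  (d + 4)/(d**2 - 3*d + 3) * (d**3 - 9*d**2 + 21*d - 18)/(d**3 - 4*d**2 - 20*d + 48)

1/(d - 2)

Factor: d**3 - 9*d**2 + 21*d - 18 = (d**2 - 3*d + 3)*(d - 6);  d**3 - 4*d**2 - 20*d + 48 = (d - 6)*(d + 4)*(d - 2)
Cancel the common factors (d**2 - 3*d + 3), (d - 6), (d + 4).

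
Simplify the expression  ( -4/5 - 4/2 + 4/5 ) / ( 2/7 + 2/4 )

-28/11

Numerator: -4/5 - 4/2 + 4/5 = -2
Denominator: 2/7 + 2/4 = 11/14
Divide: (-2) · (14/11) = -28/11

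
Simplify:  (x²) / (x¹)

Quotient: x¹

x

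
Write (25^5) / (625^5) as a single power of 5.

25^5 = 5^10; 625^5 = 5^20
Combine exponents: 5^(-10)

5^(-10)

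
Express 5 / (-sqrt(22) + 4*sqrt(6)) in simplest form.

(5*sqrt(22) + 20*sqrt(6))/74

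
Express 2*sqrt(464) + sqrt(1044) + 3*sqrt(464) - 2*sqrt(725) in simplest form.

2*sqrt(464) = 8*sqrt(29); sqrt(1044) = 6*sqrt(29); 3*sqrt(464) = 12*sqrt(29); 2*sqrt(725) = 10*sqrt(29)
Combine: (8 + 6 + 12 - 10)·sqrt(29) = 16*sqrt(29)

16*sqrt(29)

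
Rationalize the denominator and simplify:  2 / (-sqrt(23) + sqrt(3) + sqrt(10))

Group as (sqrt(3) + sqrt(10)) - sqrt(23); multiply by (sqrt(3) + sqrt(10)) + sqrt(23), then rationalise the remaining surd.

(5*sqrt(23) + 8*sqrt(10) + 15*sqrt(3) + sqrt(690))/5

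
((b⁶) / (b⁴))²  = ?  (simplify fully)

b⁴

Inside the bracket: b²
Raise to the power 2: b⁴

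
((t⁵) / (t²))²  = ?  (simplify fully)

Inside the bracket: t³
Raise to the power 2: t⁶

t⁶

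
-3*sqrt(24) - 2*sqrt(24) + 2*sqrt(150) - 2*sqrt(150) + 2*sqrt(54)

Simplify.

3*sqrt(24) = 6*sqrt(6); 2*sqrt(24) = 4*sqrt(6); 2*sqrt(150) = 10*sqrt(6); 2*sqrt(150) = 10*sqrt(6); 2*sqrt(54) = 6*sqrt(6)
Combine: (-6 - 4 + 10 - 10 + 6)·sqrt(6) = -4*sqrt(6)

-4*sqrt(6)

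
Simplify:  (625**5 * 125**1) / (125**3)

625**5 = 5**20; 125**1 = 5**3; 125**3 = 5**9
Combine exponents: 5**14

5**14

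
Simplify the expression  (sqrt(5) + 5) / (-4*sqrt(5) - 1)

Multiply numerator and denominator by -1 + 4*sqrt(5).
Denominator becomes -79; numerator becomes 15 + 19*sqrt(5).

(-19*sqrt(5) - 15)/79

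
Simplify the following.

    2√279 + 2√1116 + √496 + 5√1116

52*√31

2√279 = 6*√31; 2√1116 = 12*√31; √496 = 4*√31; 5√1116 = 30*√31
Combine: (6 + 12 + 4 + 30)·√31 = 52*√31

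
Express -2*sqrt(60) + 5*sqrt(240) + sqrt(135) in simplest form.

19*sqrt(15)

2*sqrt(60) = 4*sqrt(15); 5*sqrt(240) = 20*sqrt(15); sqrt(135) = 3*sqrt(15)
Combine: (-4 + 20 + 3)·sqrt(15) = 19*sqrt(15)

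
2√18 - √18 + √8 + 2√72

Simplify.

17*√2

2√18 = 6*√2; √18 = 3*√2; √8 = 2*√2; 2√72 = 12*√2
Combine: (6 - 3 + 2 + 12)·√2 = 17*√2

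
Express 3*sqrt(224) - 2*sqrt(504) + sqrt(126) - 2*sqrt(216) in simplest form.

-12*sqrt(6) + 3*sqrt(14)

3*sqrt(224) = 12*sqrt(14); 2*sqrt(504) = 12*sqrt(14); sqrt(126) = 3*sqrt(14); 2*sqrt(216) = 12*sqrt(6)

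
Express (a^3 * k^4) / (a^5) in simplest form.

k^4/a^2

Quotient: (a^-2) * k^4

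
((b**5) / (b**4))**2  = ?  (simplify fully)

Inside the bracket: b**1
Raise to the power 2: b**2

b**2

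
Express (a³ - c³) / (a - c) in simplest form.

Factor as (a-b)(a^2+ab+b^2) with a=a, b=c.

a² + a*c + c²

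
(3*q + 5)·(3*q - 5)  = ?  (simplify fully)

Product of conjugates: (P+Q)(P-Q) = P^2 - Q^2.

9*q² - 25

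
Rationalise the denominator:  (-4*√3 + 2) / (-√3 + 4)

(-14*√3 - 4)/13

Multiply numerator and denominator by √3 + 4.
Denominator becomes 13; numerator becomes -14*√3 - 4.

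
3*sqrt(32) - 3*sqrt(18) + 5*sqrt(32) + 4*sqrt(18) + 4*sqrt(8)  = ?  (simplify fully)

43*sqrt(2)

3*sqrt(32) = 12*sqrt(2); 3*sqrt(18) = 9*sqrt(2); 5*sqrt(32) = 20*sqrt(2); 4*sqrt(18) = 12*sqrt(2); 4*sqrt(8) = 8*sqrt(2)
Combine: (12 - 9 + 20 + 12 + 8)·sqrt(2) = 43*sqrt(2)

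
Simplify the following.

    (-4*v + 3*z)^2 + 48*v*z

After expansion: 16*v^2 + 24*v*z + 9*z^2 — a perfect-square trinomial.

(4*v + 3*z)^2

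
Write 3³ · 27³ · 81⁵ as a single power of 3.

3^32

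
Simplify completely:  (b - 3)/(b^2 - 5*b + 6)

Factor: b^2 - 5*b + 6 = (b - 3)*(b - 2)
Cancel the common factor (b - 3).

1/(b - 2)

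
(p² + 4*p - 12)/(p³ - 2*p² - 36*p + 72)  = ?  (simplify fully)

1/(p - 6)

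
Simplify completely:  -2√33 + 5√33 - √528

2√33 = 2*√33; 5√33 = 5*√33; √528 = 4*√33
Combine: (-2 + 5 - 4)·√33 = -√33

-√33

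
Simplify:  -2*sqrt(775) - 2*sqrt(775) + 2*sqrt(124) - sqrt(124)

-18*sqrt(31)

2*sqrt(775) = 10*sqrt(31); 2*sqrt(775) = 10*sqrt(31); 2*sqrt(124) = 4*sqrt(31); sqrt(124) = 2*sqrt(31)
Combine: (-10 - 10 + 4 - 2)·sqrt(31) = -18*sqrt(31)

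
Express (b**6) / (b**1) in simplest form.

Quotient: b**5

b**5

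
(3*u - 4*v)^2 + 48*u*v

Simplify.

(3*u + 4*v)^2

Expanding gives 9*u^2 + 24*u*v + 16*v^2, a perfect square.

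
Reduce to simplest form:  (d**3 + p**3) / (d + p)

d**2 - d*p + p**2

d**3 + p**3 = (d + p)(d**2 - d*p + p**2).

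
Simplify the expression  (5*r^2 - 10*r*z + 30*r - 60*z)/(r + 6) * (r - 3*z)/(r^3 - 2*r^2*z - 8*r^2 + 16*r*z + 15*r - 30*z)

Factor: 5*r^2 - 10*r*z + 30*r - 60*z = 5*(r - 2*z)*(r + 6);  r^3 - 2*r^2*z - 8*r^2 + 16*r*z + 15*r - 30*z = (r - 2*z)*(r - 3)*(r - 5)
Cancel the common factors (r - 2*z), (r + 6).

(5*r - 15*z)/(r^2 - 8*r + 15)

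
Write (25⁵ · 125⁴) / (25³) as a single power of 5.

25⁵ = 5^10; 125⁴ = 5^12; 25³ = 5^6
Combine exponents: 5^16

5^16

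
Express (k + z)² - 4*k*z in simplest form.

(k - z)²

Expand the square and combine the 4*k*z term.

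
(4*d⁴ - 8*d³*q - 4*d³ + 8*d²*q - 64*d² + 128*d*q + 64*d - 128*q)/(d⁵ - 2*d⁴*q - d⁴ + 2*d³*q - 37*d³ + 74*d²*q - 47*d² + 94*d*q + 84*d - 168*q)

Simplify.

(4*d - 16)/(d² - 4*d - 21)

Factor: 4*d⁴ - 8*d³*q - 4*d³ + 8*d²*q - 64*d² + 128*d*q + 64*d - 128*q = 4·(d - 1)·(d + 4)·(d - 2*q)·(d - 4);  d⁵ - 2*d⁴*q - d⁴ + 2*d³*q - 37*d³ + 74*d²*q - 47*d² + 94*d*q + 84*d - 168*q = (d - 7)·(d + 3)·(d + 4)·(d - 2*q)·(d - 1)
Cancel the common factors (d - 2*q), (d - 1), (d + 4).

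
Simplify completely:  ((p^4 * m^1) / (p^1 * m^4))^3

p^9/m^9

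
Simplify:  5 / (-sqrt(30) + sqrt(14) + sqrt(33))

(-85*sqrt(30) + 55*sqrt(33) + 245*sqrt(14) + 60*sqrt(385))/1559

Group as (sqrt(14) + sqrt(33)) - sqrt(30); multiply by (sqrt(14) + sqrt(33)) + sqrt(30), then rationalise the remaining surd.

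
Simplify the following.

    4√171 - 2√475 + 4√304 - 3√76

12*√19

4√171 = 12*√19; 2√475 = 10*√19; 4√304 = 16*√19; 3√76 = 6*√19
Combine: (12 - 10 + 16 - 6)·√19 = 12*√19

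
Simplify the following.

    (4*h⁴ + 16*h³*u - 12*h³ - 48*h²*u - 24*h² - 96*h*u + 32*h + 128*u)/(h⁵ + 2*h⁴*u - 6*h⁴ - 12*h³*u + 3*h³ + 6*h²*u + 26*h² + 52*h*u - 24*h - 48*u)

Factor: 4*h⁴ + 16*h³*u - 12*h³ - 48*h²*u - 24*h² - 96*h*u + 32*h + 128*u = 4·(h - 1)·(h + 4*u)·(h - 4)·(h + 2);  h⁵ + 2*h⁴*u - 6*h⁴ - 12*h³*u + 3*h³ + 6*h²*u + 26*h² + 52*h*u - 24*h - 48*u = (h + 2*u)·(h + 2)·(h - 4)·(h - 3)·(h - 1)
Cancel the common factors (h + 2), (h - 1), (h - 4).

(4*h + 16*u)/(h² + 2*h*u - 3*h - 6*u)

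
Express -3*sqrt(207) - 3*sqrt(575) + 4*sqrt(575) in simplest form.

3*sqrt(207) = 9*sqrt(23); 3*sqrt(575) = 15*sqrt(23); 4*sqrt(575) = 20*sqrt(23)
Combine: (-9 - 15 + 20)·sqrt(23) = -4*sqrt(23)

-4*sqrt(23)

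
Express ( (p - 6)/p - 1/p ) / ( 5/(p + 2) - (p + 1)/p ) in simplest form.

(-p² + 5*p + 14)/(p² - 2*p + 2)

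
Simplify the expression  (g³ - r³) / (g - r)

g^3 - r^3 = (g - r)(g² + g*r + r²).

g² + g*r + r²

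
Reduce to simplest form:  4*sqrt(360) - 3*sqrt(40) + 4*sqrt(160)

34*sqrt(10)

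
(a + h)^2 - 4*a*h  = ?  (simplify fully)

Expand the square and combine the 4*a*h term.

(a - h)^2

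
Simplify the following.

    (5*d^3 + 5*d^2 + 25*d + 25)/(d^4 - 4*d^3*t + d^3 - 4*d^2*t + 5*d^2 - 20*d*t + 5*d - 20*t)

-5/(-d + 4*t)

Factor: 5*d^3 + 5*d^2 + 25*d + 25 = 5*(d^2 + 5)*(d + 1);  d^4 - 4*d^3*t + d^3 - 4*d^2*t + 5*d^2 - 20*d*t + 5*d - 20*t = (d - 4*t)*(d + 1)*(d^2 + 5)
Cancel the common factors (d^2 + 5), (d + 1).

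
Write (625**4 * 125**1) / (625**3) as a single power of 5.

625**4 = 5**16; 125**1 = 5**3; 625**3 = 5**12
Combine exponents: 5**7

5**7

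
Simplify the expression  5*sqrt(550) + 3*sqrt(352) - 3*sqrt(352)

5*sqrt(550) = 25*sqrt(22); 3*sqrt(352) = 12*sqrt(22); 3*sqrt(352) = 12*sqrt(22)
Combine: (25 + 12 - 12)·sqrt(22) = 25*sqrt(22)

25*sqrt(22)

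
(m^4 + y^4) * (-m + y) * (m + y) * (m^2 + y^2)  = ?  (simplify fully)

-m^8 + y^8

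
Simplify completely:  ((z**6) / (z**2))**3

Inside the bracket: z**4
Raise to the power 3: z**12

z**12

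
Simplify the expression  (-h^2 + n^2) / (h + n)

-h + n

Factor n^2 - h^2 and cancel (h + n).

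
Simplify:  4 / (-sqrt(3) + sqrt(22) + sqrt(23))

(-42*sqrt(3) + 2*sqrt(23) + 4*sqrt(22) + 2*sqrt(1518))/65

Group as (sqrt(22) + sqrt(23)) - sqrt(3); multiply by (sqrt(22) + sqrt(23)) + sqrt(3), then rationalise the remaining surd.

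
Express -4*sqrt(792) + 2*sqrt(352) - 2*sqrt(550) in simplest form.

-26*sqrt(22)

4*sqrt(792) = 24*sqrt(22); 2*sqrt(352) = 8*sqrt(22); 2*sqrt(550) = 10*sqrt(22)
Combine: (-24 + 8 - 10)·sqrt(22) = -26*sqrt(22)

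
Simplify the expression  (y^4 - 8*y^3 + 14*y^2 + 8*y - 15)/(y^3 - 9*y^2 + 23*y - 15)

y + 1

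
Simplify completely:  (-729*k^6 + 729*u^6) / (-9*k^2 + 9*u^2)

81*k^4 + 81*k^2*u^2 + 81*u^4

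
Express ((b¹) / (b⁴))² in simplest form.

Inside the bracket: (b^-3)
Raise to the power 2: (b^-6)

b^(-6)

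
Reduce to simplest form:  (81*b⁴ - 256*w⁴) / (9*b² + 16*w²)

9*b² - 16*w²

Factor (3*b)^4 - (4*w)^4 and cancel (9*b² + 16*w²).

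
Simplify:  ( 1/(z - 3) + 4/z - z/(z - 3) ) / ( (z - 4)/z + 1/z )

Numerator: 1/(z - 3) + 4/z - z/(z - 3) = (-z^2 + 5*z - 12)/(z^2 - 3*z)
Denominator: (z - 4)/z + 1/z = (z - 3)/z
Divide: ((-z^2 + 5*z - 12)/(z^2 - 3*z)) · (z/(z - 3)) = (-z^2 + 5*z - 12)/(z^2 - 6*z + 9)

(-z^2 + 5*z - 12)/(z^2 - 6*z + 9)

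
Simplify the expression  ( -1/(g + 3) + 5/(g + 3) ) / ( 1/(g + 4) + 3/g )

(g^2 + 4*g)/(g^2 + 6*g + 9)

Numerator: -1/(g + 3) + 5/(g + 3) = 4/(g + 3)
Denominator: 1/(g + 4) + 3/g = (4*g + 12)/(g^2 + 4*g)
Divide: (4/(g + 3)) · ((g^2 + 4*g)/(4*g + 12)) = (g^2 + 4*g)/(g^2 + 6*g + 9)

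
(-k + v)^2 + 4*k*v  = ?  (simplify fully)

(k + v)^2

Expand the square and combine the 4*k*v term.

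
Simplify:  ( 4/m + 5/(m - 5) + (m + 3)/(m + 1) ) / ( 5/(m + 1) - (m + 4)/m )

Numerator: 4/m + 5/(m - 5) + (m + 3)/(m + 1) = (m^3 + 7*m^2 - 26*m - 20)/(m^3 - 4*m^2 - 5*m)
Denominator: 5/(m + 1) - (m + 4)/m = (-m^2 - 4)/(m^2 + m)
Divide: ((m^3 + 7*m^2 - 26*m - 20)/(m^3 - 4*m^2 - 5*m)) · ((m^2 + m)/(-m^2 - 4)) = (-m^3 - 7*m^2 + 26*m + 20)/(m^3 - 5*m^2 + 4*m - 20)

(-m^3 - 7*m^2 + 26*m + 20)/(m^3 - 5*m^2 + 4*m - 20)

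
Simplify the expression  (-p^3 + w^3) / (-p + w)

p^2 + p*w + w^2

Factor as (a-b)(a^2+ab+b^2) with a=w, b=p.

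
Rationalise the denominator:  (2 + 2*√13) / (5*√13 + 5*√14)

Multiply numerator and denominator by -5*√14 + 5*√13.
Denominator becomes -25; numerator becomes -10*√182 - 10*√14 + 10*√13 + 130.

(-26 - 2*√13 + 2*√14 + 2*√182)/5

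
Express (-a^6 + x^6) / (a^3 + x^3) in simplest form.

Difference of sixth powers: factor out (a^3 + x^3).

-a^3 + x^3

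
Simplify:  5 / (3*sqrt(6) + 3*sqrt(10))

(-5*sqrt(6) + 5*sqrt(10))/12

Multiply numerator and denominator by -3*sqrt(6) + 3*sqrt(10).
Denominator becomes 36; numerator becomes -15*sqrt(6) + 15*sqrt(10).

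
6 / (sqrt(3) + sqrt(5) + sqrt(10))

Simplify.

Group as (sqrt(5) + sqrt(10)) + sqrt(3); multiply by (sqrt(5) + sqrt(10)) - sqrt(3), then rationalise the remaining surd.

(-15*sqrt(6) - 3*sqrt(10) + 12*sqrt(5) + 18*sqrt(3))/14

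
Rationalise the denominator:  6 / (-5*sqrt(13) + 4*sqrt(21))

(30*sqrt(13) + 24*sqrt(21))/11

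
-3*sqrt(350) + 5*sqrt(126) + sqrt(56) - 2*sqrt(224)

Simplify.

3*sqrt(350) = 15*sqrt(14); 5*sqrt(126) = 15*sqrt(14); sqrt(56) = 2*sqrt(14); 2*sqrt(224) = 8*sqrt(14)
Combine: (-15 + 15 + 2 - 8)·sqrt(14) = -6*sqrt(14)

-6*sqrt(14)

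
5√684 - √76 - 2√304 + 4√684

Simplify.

44*√19

5√684 = 30*√19; √76 = 2*√19; 2√304 = 8*√19; 4√684 = 24*√19
Combine: (30 - 2 - 8 + 24)·√19 = 44*√19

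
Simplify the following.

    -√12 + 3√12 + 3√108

22*√3

√12 = 2*√3; 3√12 = 6*√3; 3√108 = 18*√3
Combine: (-2 + 6 + 18)·√3 = 22*√3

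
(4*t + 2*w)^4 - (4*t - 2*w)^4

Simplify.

256*t*w*(4*t^2 + w^2)

Binomially expand both and collect terms in (4*t), (2*w).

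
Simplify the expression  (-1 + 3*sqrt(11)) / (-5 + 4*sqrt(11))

(11*sqrt(11) + 127)/151

Multiply numerator and denominator by -4*sqrt(11) - 5.
Denominator becomes -151; numerator becomes -127 - 11*sqrt(11).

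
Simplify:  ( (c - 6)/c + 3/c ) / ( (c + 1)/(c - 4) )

Numerator: (c - 6)/c + 3/c = (c - 3)/c
Denominator: (c + 1)/(c - 4) = (c + 1)/(c - 4)
Divide: ((c - 3)/c) · ((c - 4)/(c + 1)) = (c**2 - 7*c + 12)/(c**2 + c)

(c**2 - 7*c + 12)/(c**2 + c)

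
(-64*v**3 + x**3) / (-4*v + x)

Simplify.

16*v**2 + 4*v*x + x**2

Apply the difference-of-cubes factorisation and cancel (-4*v + x).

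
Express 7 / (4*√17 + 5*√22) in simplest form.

(-28*√17 + 35*√22)/278

Multiply numerator and denominator by -4*√17 + 5*√22.
Denominator becomes 278; numerator becomes -28*√17 + 35*√22.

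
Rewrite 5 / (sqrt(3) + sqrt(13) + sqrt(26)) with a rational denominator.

Group as (sqrt(13) + sqrt(26)) + sqrt(3); multiply by (sqrt(13) + sqrt(26)) - sqrt(3), then rationalise the remaining surd.

(-65*sqrt(6) - 25*sqrt(26) + 40*sqrt(13) + 90*sqrt(3))/28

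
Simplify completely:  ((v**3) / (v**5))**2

Inside the bracket: (v**-2)
Raise to the power 2: (v**-4)

v**(-4)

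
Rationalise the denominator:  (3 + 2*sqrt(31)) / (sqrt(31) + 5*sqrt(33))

Multiply numerator and denominator by -5*sqrt(33) + sqrt(31).
Denominator becomes -794; numerator becomes -10*sqrt(1023) - 15*sqrt(33) + 3*sqrt(31) + 62.

(-62 - 3*sqrt(31) + 15*sqrt(33) + 10*sqrt(1023))/794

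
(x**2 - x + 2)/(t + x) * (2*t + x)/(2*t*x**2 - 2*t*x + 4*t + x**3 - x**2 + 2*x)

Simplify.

1/(t + x)

Factor: 2*t*x**2 - 2*t*x + 4*t + x**3 - x**2 + 2*x = (2*t + x)*(x**2 - x + 2)
Cancel the common factors (x**2 - x + 2), (2*t + x).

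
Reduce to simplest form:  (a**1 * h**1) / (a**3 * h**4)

1/(a**2*h**3)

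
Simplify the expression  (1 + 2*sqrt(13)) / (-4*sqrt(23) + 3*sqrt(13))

Multiply numerator and denominator by 3*sqrt(13) + 4*sqrt(23).
Denominator becomes -251; numerator becomes 3*sqrt(13) + 4*sqrt(23) + 78 + 8*sqrt(299).

(-8*sqrt(299) - 78 - 4*sqrt(23) - 3*sqrt(13))/251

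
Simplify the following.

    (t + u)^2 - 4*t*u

(t - u)^2

After expansion: t^2 - 2*t*u + u^2 — a perfect-square trinomial.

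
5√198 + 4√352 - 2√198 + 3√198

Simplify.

34*√22

5√198 = 15*√22; 4√352 = 16*√22; 2√198 = 6*√22; 3√198 = 9*√22
Combine: (15 + 16 - 6 + 9)·√22 = 34*√22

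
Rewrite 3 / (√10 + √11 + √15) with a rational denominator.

(-15*√66 + 9*√15 + 21*√11 + 24*√10)/202

Group as (√11 + √15) + √10; multiply by (√11 + √15) - √10, then rationalise the remaining surd.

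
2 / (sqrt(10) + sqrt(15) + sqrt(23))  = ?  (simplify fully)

Group as (sqrt(10) + sqrt(15)) + sqrt(23); multiply by (sqrt(10) + sqrt(15)) - sqrt(23), then rationalise the remaining surd.

(-5*sqrt(138) + sqrt(23) + 9*sqrt(15) + 14*sqrt(10))/149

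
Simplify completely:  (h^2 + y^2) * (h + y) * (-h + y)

Telescope via difference of squares: (y+h)(y-h) = -h^2 + y^2, then repeat with the next factor.

-h^4 + y^4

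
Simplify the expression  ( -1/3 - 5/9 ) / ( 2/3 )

-4/3

Numerator: -1/3 - 5/9 = -8/9
Denominator: 2/3 = 2/3
Divide: (-8/9) · (3/2) = -4/3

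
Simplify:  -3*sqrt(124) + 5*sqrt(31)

3*sqrt(124) = 6*sqrt(31); 5*sqrt(31) = 5*sqrt(31)
Combine: (-6 + 5)·sqrt(31) = -sqrt(31)

-sqrt(31)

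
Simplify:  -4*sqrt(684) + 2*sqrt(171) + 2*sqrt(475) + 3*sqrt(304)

4*sqrt(19)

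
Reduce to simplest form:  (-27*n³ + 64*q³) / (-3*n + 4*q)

9*n² + 12*n*q + 16*q²

Factor as (a-b)(a^2+ab+b^2) with a=(4*q), b=(3*n).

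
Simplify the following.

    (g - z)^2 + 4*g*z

(g + z)^2

Expand the square and combine the 4*g*z term.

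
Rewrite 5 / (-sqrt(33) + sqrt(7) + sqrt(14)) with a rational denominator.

Group as (sqrt(7) + sqrt(14)) - sqrt(33); multiply by (sqrt(7) + sqrt(14)) + sqrt(33), then rationalise the remaining surd.

(30*sqrt(33) + 65*sqrt(14) + 100*sqrt(7) + 35*sqrt(66))/124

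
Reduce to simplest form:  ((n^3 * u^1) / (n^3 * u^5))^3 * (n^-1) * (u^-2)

1/(n*u^14)

Inside the bracket: (u^-4)
Raise to the power 3: (u^-12)
Multiply by (n^-1) * (u^-2): add exponents.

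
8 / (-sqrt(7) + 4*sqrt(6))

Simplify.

Multiply numerator and denominator by sqrt(7) + 4*sqrt(6).
Denominator becomes 89; numerator becomes 8*sqrt(7) + 32*sqrt(6).

(8*sqrt(7) + 32*sqrt(6))/89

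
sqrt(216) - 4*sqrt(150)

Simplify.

-14*sqrt(6)

sqrt(216) = 6*sqrt(6); 4*sqrt(150) = 20*sqrt(6)
Combine: (6 - 20)·sqrt(6) = -14*sqrt(6)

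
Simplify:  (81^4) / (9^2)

3^12

81^4 = 3^16; 9^2 = 3^4
Combine exponents: 3^12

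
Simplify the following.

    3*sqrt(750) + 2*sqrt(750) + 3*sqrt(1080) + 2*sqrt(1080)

3*sqrt(750) = 15*sqrt(30); 2*sqrt(750) = 10*sqrt(30); 3*sqrt(1080) = 18*sqrt(30); 2*sqrt(1080) = 12*sqrt(30)
Combine: (15 + 10 + 18 + 12)·sqrt(30) = 55*sqrt(30)

55*sqrt(30)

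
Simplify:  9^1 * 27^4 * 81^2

3^22

9^1 = 3^2; 27^4 = 3^12; 81^2 = 3^8
Combine exponents: 3^22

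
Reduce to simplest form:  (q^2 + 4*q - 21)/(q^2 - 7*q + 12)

(q + 7)/(q - 4)

Factor: q^2 + 4*q - 21 = (q + 7)*(q - 3);  q^2 - 7*q + 12 = (q - 3)*(q - 4)
Cancel the common factor (q - 3).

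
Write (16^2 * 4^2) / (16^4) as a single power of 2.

16^2 = 2^8; 4^2 = 2^4; 16^4 = 2^16
Combine exponents: 2^(-4)

2^(-4)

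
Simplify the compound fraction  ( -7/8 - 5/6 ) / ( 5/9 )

-123/40

Numerator: -7/8 - 5/6 = -41/24
Denominator: 5/9 = 5/9
Divide: (-41/24) · (9/5) = -123/40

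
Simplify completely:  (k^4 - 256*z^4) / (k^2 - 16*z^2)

k^4 - 256*z^4 factors as -(-k + 4*z)*(k + 4*z)*(k^2 + 16*z^2).

k^2 + 16*z^2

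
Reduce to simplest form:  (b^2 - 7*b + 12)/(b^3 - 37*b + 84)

1/(b + 7)

Factor: b^2 - 7*b + 12 = (b - 3)*(b - 4);  b^3 - 37*b + 84 = (b + 7)*(b - 4)*(b - 3)
Cancel the common factors (b - 4), (b - 3).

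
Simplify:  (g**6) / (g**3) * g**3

g**6

Quotient: g**3
Multiply by g**3: add exponents.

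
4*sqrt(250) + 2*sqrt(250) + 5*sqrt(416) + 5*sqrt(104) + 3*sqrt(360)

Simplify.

4*sqrt(250) = 20*sqrt(10); 2*sqrt(250) = 10*sqrt(10); 5*sqrt(416) = 20*sqrt(26); 5*sqrt(104) = 10*sqrt(26); 3*sqrt(360) = 18*sqrt(10)

48*sqrt(10) + 30*sqrt(26)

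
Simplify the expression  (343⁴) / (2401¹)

343⁴ = 7^12; 2401¹ = 7^4
Combine exponents: 7^8

7^8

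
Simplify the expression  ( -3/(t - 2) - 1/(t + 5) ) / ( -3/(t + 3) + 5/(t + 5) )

(-4*t² - 25*t - 39)/(2*t² - 4*t)

Numerator: -3/(t - 2) - 1/(t + 5) = (-4*t - 13)/(t² + 3*t - 10)
Denominator: -3/(t + 3) + 5/(t + 5) = 2*t/(t² + 8*t + 15)
Divide: ((-4*t - 13)/(t² + 3*t - 10)) · ((t² + 8*t + 15)/(2*t)) = (-4*t² - 25*t - 39)/(2*t² - 4*t)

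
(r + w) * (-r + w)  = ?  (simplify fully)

Telescope via difference of squares: (w+r)(w-r) = -r^2 + w^2.

-r^2 + w^2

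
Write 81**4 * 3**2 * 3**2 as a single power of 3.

3**20

81**4 = 3**16; 3**2 = 3**2; 3**2 = 3**2
Combine exponents: 3**20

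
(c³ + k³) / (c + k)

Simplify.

c² - c*k + k²

Apply the sum-of-cubes factorisation and cancel (c + k).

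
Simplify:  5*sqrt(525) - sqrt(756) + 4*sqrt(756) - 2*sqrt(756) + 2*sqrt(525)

5*sqrt(525) = 25*sqrt(21); sqrt(756) = 6*sqrt(21); 4*sqrt(756) = 24*sqrt(21); 2*sqrt(756) = 12*sqrt(21); 2*sqrt(525) = 10*sqrt(21)
Combine: (25 - 6 + 24 - 12 + 10)·sqrt(21) = 41*sqrt(21)

41*sqrt(21)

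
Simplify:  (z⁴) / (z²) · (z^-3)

Quotient: z²
Multiply by (z^-3): add exponents.

1/z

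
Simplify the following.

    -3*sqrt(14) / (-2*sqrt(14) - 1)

(-3*sqrt(14) + 84)/55

Multiply numerator and denominator by -1 + 2*sqrt(14).
Denominator becomes -55; numerator becomes -84 + 3*sqrt(14).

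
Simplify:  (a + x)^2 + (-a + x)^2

2*a^2 + 2*x^2

Write as f(x,a) + f(x,-a) and expand.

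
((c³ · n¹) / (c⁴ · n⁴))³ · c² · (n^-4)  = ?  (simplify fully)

Inside the bracket: (c^-1) · (n^-3)
Raise to the power 3: (c^-3) · (n^-9)
Multiply by c² · (n^-4): add exponents.

1/(c*n^13)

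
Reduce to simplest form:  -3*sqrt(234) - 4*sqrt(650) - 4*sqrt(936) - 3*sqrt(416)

3*sqrt(234) = 9*sqrt(26); 4*sqrt(650) = 20*sqrt(26); 4*sqrt(936) = 24*sqrt(26); 3*sqrt(416) = 12*sqrt(26)
Combine: (-9 - 20 - 24 - 12)·sqrt(26) = -65*sqrt(26)

-65*sqrt(26)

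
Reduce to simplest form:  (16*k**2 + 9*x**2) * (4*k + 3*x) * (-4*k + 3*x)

-256*k**4 + 81*x**4

((3*x)+(4*k))((3*x)-(4*k)) = -16*k**2 + 9*x**2; continue pairing.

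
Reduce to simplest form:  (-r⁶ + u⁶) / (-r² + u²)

-r⁶ + u⁶ factors as -(r - u)*(r + u)*(r² - r*u + u²)*(r² + r*u + u²).

r⁴ + r²*u² + u⁴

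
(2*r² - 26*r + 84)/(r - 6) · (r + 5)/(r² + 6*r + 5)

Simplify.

(2*r - 14)/(r + 1)

Factor: 2*r² - 26*r + 84 = 2·(r - 6)·(r - 7);  r² + 6*r + 5 = (r + 5)·(r + 1)
Cancel the common factors (r - 6), (r + 5).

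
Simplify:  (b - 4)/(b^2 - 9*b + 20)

Factor: b^2 - 9*b + 20 = (b - 5)*(b - 4)
Cancel the common factor (b - 4).

1/(b - 5)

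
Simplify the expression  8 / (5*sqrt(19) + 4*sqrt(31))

(-40*sqrt(19) + 32*sqrt(31))/21

Multiply numerator and denominator by -4*sqrt(31) + 5*sqrt(19).
Denominator becomes -21; numerator becomes -32*sqrt(31) + 40*sqrt(19).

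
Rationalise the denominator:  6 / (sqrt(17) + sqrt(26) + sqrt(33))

Group as (sqrt(26) + sqrt(33)) + sqrt(17); multiply by (sqrt(26) + sqrt(33)) - sqrt(17), then rationalise the remaining surd.

(-sqrt(14586) + 5*sqrt(33) + 12*sqrt(26) + 21*sqrt(17))/139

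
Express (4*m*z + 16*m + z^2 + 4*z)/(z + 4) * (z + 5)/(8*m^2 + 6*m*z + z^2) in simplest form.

Factor: 4*m*z + 16*m + z^2 + 4*z = (z + 4)*(4*m + z);  8*m^2 + 6*m*z + z^2 = (4*m + z)*(2*m + z)
Cancel the common factors (4*m + z), (z + 4).

(z + 5)/(2*m + z)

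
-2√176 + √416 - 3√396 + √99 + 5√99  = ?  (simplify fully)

-8*√11 + 4*√26

2√176 = 8*√11; √416 = 4*√26; 3√396 = 18*√11; √99 = 3*√11; 5√99 = 15*√11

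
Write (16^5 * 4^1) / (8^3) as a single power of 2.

2^13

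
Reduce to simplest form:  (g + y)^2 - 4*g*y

(g - y)^2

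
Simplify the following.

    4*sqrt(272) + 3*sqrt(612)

4*sqrt(272) = 16*sqrt(17); 3*sqrt(612) = 18*sqrt(17)
Combine: (16 + 18)·sqrt(17) = 34*sqrt(17)

34*sqrt(17)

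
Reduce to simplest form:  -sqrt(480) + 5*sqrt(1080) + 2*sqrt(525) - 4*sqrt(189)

sqrt(480) = 4*sqrt(30); 5*sqrt(1080) = 30*sqrt(30); 2*sqrt(525) = 10*sqrt(21); 4*sqrt(189) = 12*sqrt(21)

-2*sqrt(21) + 26*sqrt(30)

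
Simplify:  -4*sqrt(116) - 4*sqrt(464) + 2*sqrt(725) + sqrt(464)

-10*sqrt(29)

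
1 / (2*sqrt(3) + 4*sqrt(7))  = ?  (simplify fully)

Multiply numerator and denominator by -4*sqrt(7) + 2*sqrt(3).
Denominator becomes -100; numerator becomes -4*sqrt(7) + 2*sqrt(3).

(-sqrt(3) + 2*sqrt(7))/50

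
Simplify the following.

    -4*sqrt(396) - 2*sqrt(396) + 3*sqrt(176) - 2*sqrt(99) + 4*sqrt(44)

4*sqrt(396) = 24*sqrt(11); 2*sqrt(396) = 12*sqrt(11); 3*sqrt(176) = 12*sqrt(11); 2*sqrt(99) = 6*sqrt(11); 4*sqrt(44) = 8*sqrt(11)
Combine: (-24 - 12 + 12 - 6 + 8)·sqrt(11) = -22*sqrt(11)

-22*sqrt(11)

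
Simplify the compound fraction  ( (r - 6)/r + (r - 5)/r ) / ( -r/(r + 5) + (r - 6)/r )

Numerator: (r - 6)/r + (r - 5)/r = (2*r - 11)/r
Denominator: -r/(r + 5) + (r - 6)/r = (-r - 30)/(r^2 + 5*r)
Divide: ((2*r - 11)/r) · ((r^2 + 5*r)/(-r - 30)) = (-2*r^2 + r + 55)/(r + 30)

(-2*r^2 + r + 55)/(r + 30)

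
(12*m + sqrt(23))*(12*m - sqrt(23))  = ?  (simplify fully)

144*m^2 - 23

(12*m)^2 - (sqrt(23))^2 = 144*m^2 - 23.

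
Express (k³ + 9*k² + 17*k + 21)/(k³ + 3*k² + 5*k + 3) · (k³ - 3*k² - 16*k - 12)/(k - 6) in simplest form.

Factor: k³ + 9*k² + 17*k + 21 = (k² + 2*k + 3)·(k + 7);  k³ + 3*k² + 5*k + 3 = (k² + 2*k + 3)·(k + 1);  k³ - 3*k² - 16*k - 12 = (k + 2)·(k + 1)·(k - 6)
Cancel the common factors (k² + 2*k + 3), (k - 6), (k + 1).

k² + 9*k + 14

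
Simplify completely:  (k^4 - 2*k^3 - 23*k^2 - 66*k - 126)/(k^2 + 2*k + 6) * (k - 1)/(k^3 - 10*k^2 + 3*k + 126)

(k - 1)/(k - 6)

Factor: k^4 - 2*k^3 - 23*k^2 - 66*k - 126 = (k + 3)*(k^2 + 2*k + 6)*(k - 7);  k^3 - 10*k^2 + 3*k + 126 = (k - 7)*(k + 3)*(k - 6)
Cancel the common factors (k^2 + 2*k + 6), (k + 3), (k - 7).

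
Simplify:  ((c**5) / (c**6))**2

c**(-2)

Inside the bracket: (c**-1)
Raise to the power 2: (c**-2)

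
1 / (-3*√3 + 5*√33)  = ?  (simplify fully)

Multiply numerator and denominator by 3*√3 + 5*√33.
Denominator becomes 798; numerator becomes 3*√3 + 5*√33.

(3*√3 + 5*√33)/798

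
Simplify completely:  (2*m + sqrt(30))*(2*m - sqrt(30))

4*m**2 - 30

Difference of squares with P = 2*m, Q = sqrt(30).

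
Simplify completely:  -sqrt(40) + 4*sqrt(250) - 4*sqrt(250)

sqrt(40) = 2*sqrt(10); 4*sqrt(250) = 20*sqrt(10); 4*sqrt(250) = 20*sqrt(10)
Combine: (-2 + 20 - 20)·sqrt(10) = -2*sqrt(10)

-2*sqrt(10)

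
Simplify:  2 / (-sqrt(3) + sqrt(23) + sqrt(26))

Group as (sqrt(23) + sqrt(26)) - sqrt(3); multiply by (sqrt(23) + sqrt(26)) + sqrt(3), then rationalise the remaining surd.

(-23*sqrt(3) + 3*sqrt(23) + sqrt(1794))/69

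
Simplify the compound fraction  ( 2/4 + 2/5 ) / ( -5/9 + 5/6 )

81/25

Numerator: 2/4 + 2/5 = 9/10
Denominator: -5/9 + 5/6 = 5/18
Divide: (9/10) · (18/5) = 81/25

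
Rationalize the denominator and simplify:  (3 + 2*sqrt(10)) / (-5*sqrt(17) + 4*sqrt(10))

(-10*sqrt(170) - 80 - 15*sqrt(17) - 12*sqrt(10))/265

Multiply numerator and denominator by 4*sqrt(10) + 5*sqrt(17).
Denominator becomes -265; numerator becomes 12*sqrt(10) + 15*sqrt(17) + 80 + 10*sqrt(170).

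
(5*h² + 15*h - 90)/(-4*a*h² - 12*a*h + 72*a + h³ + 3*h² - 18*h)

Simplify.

-5/(4*a - h)

Factor: 5*h² + 15*h - 90 = 5·(h - 3)·(h + 6);  -4*a*h² - 12*a*h + 72*a + h³ + 3*h² - 18*h = (h - 3)·(-4*a + h)·(h + 6)
Cancel the common factors (h + 6), (h - 3).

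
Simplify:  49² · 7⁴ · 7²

7^10

49² = 7^4; 7⁴ = 7^4; 7² = 7^2
Combine exponents: 7^10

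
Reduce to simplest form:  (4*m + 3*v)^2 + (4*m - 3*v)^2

32*m^2 + 18*v^2

Write as f((4*m),(3*v)) + f((4*m),-(3*v)) and expand.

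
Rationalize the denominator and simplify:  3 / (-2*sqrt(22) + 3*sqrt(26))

Multiply numerator and denominator by 2*sqrt(22) + 3*sqrt(26).
Denominator becomes 146; numerator becomes 6*sqrt(22) + 9*sqrt(26).

(6*sqrt(22) + 9*sqrt(26))/146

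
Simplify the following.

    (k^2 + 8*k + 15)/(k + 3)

k + 5

Factor: k^2 + 8*k + 15 = (k + 5)*(k + 3)
Cancel the common factor (k + 3).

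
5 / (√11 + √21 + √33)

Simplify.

(-330*√7 - 5*√33 + 115*√21 + 215*√11)/923

Group as (√21 + √33) + √11; multiply by (√21 + √33) - √11, then rationalise the remaining surd.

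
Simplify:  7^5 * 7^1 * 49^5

7^16

7^5 = 7^5; 7^1 = 7^1; 49^5 = 7^10
Combine exponents: 7^16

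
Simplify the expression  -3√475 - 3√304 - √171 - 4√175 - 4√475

-50*√19 - 20*√7

3√475 = 15*√19; 3√304 = 12*√19; √171 = 3*√19; 4√175 = 20*√7; 4√475 = 20*√19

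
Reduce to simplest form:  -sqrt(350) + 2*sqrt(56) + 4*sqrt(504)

23*sqrt(14)

sqrt(350) = 5*sqrt(14); 2*sqrt(56) = 4*sqrt(14); 4*sqrt(504) = 24*sqrt(14)
Combine: (-5 + 4 + 24)·sqrt(14) = 23*sqrt(14)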